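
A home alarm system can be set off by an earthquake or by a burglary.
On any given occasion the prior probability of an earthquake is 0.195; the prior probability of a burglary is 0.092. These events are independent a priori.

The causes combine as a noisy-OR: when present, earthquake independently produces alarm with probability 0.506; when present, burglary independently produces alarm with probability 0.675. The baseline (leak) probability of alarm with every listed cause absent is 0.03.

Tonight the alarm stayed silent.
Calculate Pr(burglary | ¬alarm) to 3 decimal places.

Pr(burglary | ¬alarm) ≈ 0.032

Under noisy-OR, P(alarm | causes) = 1 − (1−0.03)·∏(1−qᵢ) over the active causes.
By total probability over the 4 (earthquake, burglary) configurations:
  P(¬alarm) = 0.97*0.805*0.908 + 0.31525*0.805*0.092 + 0.47918*0.195*0.908 + 0.155733*0.195*0.092
        = 0.709012 + 0.023347 + 0.084844 + 0.002794 = 0.819997
Configurations with burglary contribute 0.026141, so
  P(burglary | ¬alarm) = 0.026141 / 0.819997 ≈ 0.032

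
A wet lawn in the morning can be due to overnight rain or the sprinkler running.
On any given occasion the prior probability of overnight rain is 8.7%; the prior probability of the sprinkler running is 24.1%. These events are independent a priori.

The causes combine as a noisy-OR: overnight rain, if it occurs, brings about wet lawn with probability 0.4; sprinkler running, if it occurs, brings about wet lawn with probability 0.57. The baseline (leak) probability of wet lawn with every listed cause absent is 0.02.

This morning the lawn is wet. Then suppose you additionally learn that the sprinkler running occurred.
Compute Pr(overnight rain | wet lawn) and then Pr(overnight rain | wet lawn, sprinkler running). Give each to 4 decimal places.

Under noisy-OR, P(wet lawn | causes) = 1 − (1−0.02)·∏(1−qᵢ) over the active causes.
Sum P(wet lawn|·) weighted by the priors over the 4 (overnight rain, sprinkler running) configurations:
  P(wet lawn) = 0.02×0.913×0.759 + 0.5786×0.913×0.241 + 0.412×0.087×0.759 + 0.74716×0.087×0.241
        = 0.013859 + 0.127311 + 0.027206 + 0.015666 = 0.184042
Keeping only the overnight rain-present terms gives 0.042872, so
  P(overnight rain | wet lawn) = 0.042872 / 0.184042 ≈ 0.2329

With the extra evidence:
Numerator (weight on configurations with overnight rain): 0.74716·0.087 = 0.065003
The normalizing constant is 0.5786·0.913 + 0.74716·0.087 = 0.593265
P(overnight rain | wet lawn, sprinkler running) = 0.065003/0.593265 ≈ 0.1096
The drop from 0.2329 to 0.1096 is the explaining-away (discounting) effect.

Pr(overnight rain | wet lawn) ≈ 0.2329; Pr(overnight rain | wet lawn, sprinkler running) ≈ 0.1096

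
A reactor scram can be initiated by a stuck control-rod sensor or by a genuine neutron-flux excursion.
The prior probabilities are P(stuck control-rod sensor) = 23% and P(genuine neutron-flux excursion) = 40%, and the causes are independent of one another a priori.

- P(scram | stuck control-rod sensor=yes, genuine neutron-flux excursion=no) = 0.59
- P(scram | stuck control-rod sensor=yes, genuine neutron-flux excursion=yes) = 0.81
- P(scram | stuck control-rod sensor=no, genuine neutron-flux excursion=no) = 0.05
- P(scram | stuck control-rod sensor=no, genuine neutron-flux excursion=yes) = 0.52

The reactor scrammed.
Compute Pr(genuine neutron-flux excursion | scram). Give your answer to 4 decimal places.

Sum P(scram|·) weighted by the priors over the 4 (stuck control-rod sensor, genuine neutron-flux excursion) configurations:
  P(scram) = 0.05·0.77·0.6 + 0.52·0.77·0.4 + 0.59·0.23·0.6 + 0.81·0.23·0.4
        = 0.023100 + 0.160160 + 0.081420 + 0.074520 = 0.339200
Configurations with genuine neutron-flux excursion contribute 0.234680, so
  P(genuine neutron-flux excursion | scram) = 0.234680 / 0.339200 ≈ 0.6919

Pr(genuine neutron-flux excursion | scram) ≈ 0.6919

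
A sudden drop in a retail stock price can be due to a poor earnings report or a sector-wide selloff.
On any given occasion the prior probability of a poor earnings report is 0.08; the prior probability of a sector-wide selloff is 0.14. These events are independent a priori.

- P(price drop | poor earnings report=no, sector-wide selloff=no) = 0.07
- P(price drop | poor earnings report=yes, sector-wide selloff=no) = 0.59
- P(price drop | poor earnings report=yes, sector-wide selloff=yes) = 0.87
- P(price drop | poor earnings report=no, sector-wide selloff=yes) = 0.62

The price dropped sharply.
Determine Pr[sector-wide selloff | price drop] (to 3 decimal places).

Numerator (weight on configurations with sector-wide selloff): 0.079856 + 0.009744 = 0.089600
Denominator P(price drop): 0.07×0.92×0.86 + 0.62×0.92×0.14 + 0.59×0.08×0.86 + 0.87×0.08×0.14 = 0.185576
P(sector-wide selloff | price drop) = 0.089600/0.185576 ≈ 0.483

Pr[sector-wide selloff | price drop] ≈ 0.483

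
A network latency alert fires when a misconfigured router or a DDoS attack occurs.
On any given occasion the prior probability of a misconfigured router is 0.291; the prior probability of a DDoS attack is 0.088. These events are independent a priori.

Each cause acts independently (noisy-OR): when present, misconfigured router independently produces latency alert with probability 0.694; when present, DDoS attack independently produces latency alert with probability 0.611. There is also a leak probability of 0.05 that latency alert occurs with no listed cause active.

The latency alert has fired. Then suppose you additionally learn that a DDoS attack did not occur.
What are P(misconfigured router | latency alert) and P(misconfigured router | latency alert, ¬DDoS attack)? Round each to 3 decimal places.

P(misconfigured router | latency alert) ≈ 0.746; P(misconfigured router | latency alert, ¬DDoS attack) ≈ 0.853

Under noisy-OR, P(latency alert | causes) = 1 − (1−0.05)·∏(1−qᵢ) over the active causes.
For the numerator, keep only misconfigured router=true terms: 0.188243 + 0.022712 = 0.210955
The normalizing constant is 0.05·0.709·0.912 + 0.63045·0.709·0.088 + 0.7093·0.291·0.912 + 0.886918·0.291·0.088 = 0.282620
P(misconfigured router | latency alert) = 0.210955/0.282620 ≈ 0.746

With the extra evidence:
For the numerator, keep only misconfigured router=true terms: 0.7093*0.291 = 0.206406
Denominator P(latency alert | ¬DDoS attack): 0.05*0.709 + 0.7093*0.291 = 0.241856
Posterior = 0.206406 / 0.241856 ≈ 0.853
With DDoS attack excluded, misconfigured router must carry more of the explanatory weight for the latency alert.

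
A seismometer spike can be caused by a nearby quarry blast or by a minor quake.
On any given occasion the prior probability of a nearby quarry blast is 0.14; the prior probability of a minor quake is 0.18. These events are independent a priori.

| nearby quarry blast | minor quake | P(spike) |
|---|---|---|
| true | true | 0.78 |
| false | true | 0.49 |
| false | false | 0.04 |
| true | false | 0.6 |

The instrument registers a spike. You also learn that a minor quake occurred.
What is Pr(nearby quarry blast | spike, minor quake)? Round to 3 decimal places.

Pr(nearby quarry blast | spike, minor quake) ≈ 0.206

Numerator (weight on configurations with nearby quarry blast): 0.78×0.14 = 0.109200
Denominator P(spike | minor quake): 0.49×0.86 + 0.78×0.14 = 0.530600
Posterior = 0.109200 / 0.530600 ≈ 0.206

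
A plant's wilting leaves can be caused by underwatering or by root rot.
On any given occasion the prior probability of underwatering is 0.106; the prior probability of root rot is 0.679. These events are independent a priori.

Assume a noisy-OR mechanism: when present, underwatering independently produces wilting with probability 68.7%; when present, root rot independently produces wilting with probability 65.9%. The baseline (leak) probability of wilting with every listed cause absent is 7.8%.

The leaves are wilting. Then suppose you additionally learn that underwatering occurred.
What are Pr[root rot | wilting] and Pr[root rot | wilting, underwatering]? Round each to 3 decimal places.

Pr[root rot | wilting] ≈ 0.912; Pr[root rot | wilting, underwatering] ≈ 0.728

Under noisy-OR, P(wilting | causes) = 1 − (1−0.078)·∏(1−qᵢ) over the active causes.
By total probability over the 4 (underwatering, root rot) configurations:
  P(wilting) = 0.078*0.894*0.321 + 0.685598*0.894*0.679 + 0.711414*0.106*0.321 + 0.901592*0.106*0.679
        = 0.022384 + 0.416176 + 0.024207 + 0.064891 = 0.527658
Configurations with root rot contribute 0.481067, so
  P(root rot | wilting) = 0.481067 / 0.527658 ≈ 0.912

With the extra evidence:
P(wilting | underwatering) = 0.711414*0.321 + 0.901592*0.679 = 0.228364 + 0.612181 = 0.840545
The root rot-present share is 0.901592*0.679 = 0.612181.
So P(root rot | wilting, underwatering) = 0.612181/0.840545 ≈ 0.728.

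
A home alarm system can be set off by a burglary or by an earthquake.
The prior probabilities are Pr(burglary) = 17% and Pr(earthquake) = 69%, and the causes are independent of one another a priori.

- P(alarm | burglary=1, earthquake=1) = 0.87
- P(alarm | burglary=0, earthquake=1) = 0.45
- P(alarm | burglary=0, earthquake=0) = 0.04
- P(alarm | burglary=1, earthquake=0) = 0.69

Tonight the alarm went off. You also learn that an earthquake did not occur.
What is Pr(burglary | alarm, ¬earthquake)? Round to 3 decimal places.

P(alarm | ¬earthquake) = 0.04*0.83 + 0.69*0.17 = 0.033200 + 0.117300 = 0.150500
Of this, 0.117300 comes from 0.69*0.17 (the burglary=true cases).
P(burglary | alarm, ¬earthquake) = 0.117300 / 0.150500 ≈ 0.779

Pr(burglary | alarm, ¬earthquake) ≈ 0.779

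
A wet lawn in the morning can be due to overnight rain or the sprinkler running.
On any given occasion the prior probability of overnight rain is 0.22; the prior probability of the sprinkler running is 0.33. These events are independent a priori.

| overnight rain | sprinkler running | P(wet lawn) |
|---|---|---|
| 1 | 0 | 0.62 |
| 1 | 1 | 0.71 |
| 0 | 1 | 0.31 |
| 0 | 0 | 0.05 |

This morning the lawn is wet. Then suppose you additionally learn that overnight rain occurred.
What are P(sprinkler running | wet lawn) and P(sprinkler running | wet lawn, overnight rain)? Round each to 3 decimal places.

P(sprinkler running | wet lawn) ≈ 0.528; P(sprinkler running | wet lawn, overnight rain) ≈ 0.361

Numerator (weight on configurations with sprinkler running): 0.079794 + 0.051546 = 0.131340
Denominator P(wet lawn): 0.05·0.78·0.67 + 0.31·0.78·0.33 + 0.62·0.22·0.67 + 0.71·0.22·0.33 = 0.248858
Posterior = 0.131340 / 0.248858 ≈ 0.528

With the extra evidence:
By total probability over both values of sprinkler running:
  P(wet lawn | overnight rain) = 0.62·0.67 + 0.71·0.33
        = 0.415400 + 0.234300 = 0.649700
The terms with sprinkler running present sum to 0.234300, so
  P(sprinkler running | wet lawn, overnight rain) = 0.234300 / 0.649700 ≈ 0.361
— overnight rain explains away the evidence for sprinkler running.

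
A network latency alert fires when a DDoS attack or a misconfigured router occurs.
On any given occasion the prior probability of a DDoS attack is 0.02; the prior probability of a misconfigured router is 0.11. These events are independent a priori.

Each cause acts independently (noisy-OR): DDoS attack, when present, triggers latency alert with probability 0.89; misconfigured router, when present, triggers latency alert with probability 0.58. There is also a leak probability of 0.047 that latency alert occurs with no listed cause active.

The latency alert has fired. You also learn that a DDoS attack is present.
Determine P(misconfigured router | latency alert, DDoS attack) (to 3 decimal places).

Under noisy-OR, P(latency alert | causes) = 1 − (1−0.047)·∏(1−qᵢ) over the active causes.
P(latency alert | DDoS attack) = 0.89517·0.89 + 0.955971·0.11 = 0.796701 + 0.105157 = 0.901858
Restricting to configurations with misconfigured router present: 0.955971·0.11 = 0.105157.
Hence the posterior is 0.105157/0.901858 ≈ 0.117.

P(misconfigured router | latency alert, DDoS attack) ≈ 0.117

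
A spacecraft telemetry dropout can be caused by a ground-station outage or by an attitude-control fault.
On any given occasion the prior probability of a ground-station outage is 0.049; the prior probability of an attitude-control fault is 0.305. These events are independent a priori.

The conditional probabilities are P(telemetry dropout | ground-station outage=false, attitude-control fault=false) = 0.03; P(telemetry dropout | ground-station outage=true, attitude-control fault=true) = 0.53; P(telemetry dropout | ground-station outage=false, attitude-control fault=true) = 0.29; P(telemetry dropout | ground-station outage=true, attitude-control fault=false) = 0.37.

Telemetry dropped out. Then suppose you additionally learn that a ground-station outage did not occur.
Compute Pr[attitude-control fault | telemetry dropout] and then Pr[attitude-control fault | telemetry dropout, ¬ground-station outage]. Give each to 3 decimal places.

P(telemetry dropout) = 0.03*0.951*0.695 + 0.29*0.951*0.305 + 0.37*0.049*0.695 + 0.53*0.049*0.305 = 0.019828 + 0.084116 + 0.012600 + 0.007921 = 0.124465
The attitude-control fault-present share is 0.084116 + 0.007921 = 0.092037.
P(attitude-control fault | telemetry dropout) = 0.092037 / 0.124465 ≈ 0.739

Now also conditioning on ground-station outage≠true:
By total probability over both values of attitude-control fault:
  P(telemetry dropout | ¬ground-station outage) = 0.03×0.695 + 0.29×0.305
        = 0.020850 + 0.088450 = 0.109300
Keeping only the attitude-control fault-present terms gives 0.088450, so
  P(attitude-control fault | telemetry dropout, ¬ground-station outage) = 0.088450 / 0.109300 ≈ 0.809
With ground-station outage excluded, attitude-control fault must carry more of the explanatory weight for the telemetry dropout.

Pr[attitude-control fault | telemetry dropout] ≈ 0.739; Pr[attitude-control fault | telemetry dropout, ¬ground-station outage] ≈ 0.809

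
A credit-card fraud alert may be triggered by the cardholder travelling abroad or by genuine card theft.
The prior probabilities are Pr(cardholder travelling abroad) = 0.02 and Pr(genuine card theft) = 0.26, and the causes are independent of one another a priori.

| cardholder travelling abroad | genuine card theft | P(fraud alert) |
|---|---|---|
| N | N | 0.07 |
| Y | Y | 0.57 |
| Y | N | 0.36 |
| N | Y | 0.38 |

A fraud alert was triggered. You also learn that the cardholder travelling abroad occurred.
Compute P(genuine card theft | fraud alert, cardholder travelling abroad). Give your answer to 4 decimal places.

P(fraud alert | cardholder travelling abroad) = 0.36×0.74 + 0.57×0.26 = 0.266400 + 0.148200 = 0.414600
Of this, 0.148200 comes from 0.57×0.26 (the genuine card theft=true cases).
So P(genuine card theft | fraud alert, cardholder travelling abroad) = 0.148200/0.414600 ≈ 0.3575.

P(genuine card theft | fraud alert, cardholder travelling abroad) ≈ 0.3575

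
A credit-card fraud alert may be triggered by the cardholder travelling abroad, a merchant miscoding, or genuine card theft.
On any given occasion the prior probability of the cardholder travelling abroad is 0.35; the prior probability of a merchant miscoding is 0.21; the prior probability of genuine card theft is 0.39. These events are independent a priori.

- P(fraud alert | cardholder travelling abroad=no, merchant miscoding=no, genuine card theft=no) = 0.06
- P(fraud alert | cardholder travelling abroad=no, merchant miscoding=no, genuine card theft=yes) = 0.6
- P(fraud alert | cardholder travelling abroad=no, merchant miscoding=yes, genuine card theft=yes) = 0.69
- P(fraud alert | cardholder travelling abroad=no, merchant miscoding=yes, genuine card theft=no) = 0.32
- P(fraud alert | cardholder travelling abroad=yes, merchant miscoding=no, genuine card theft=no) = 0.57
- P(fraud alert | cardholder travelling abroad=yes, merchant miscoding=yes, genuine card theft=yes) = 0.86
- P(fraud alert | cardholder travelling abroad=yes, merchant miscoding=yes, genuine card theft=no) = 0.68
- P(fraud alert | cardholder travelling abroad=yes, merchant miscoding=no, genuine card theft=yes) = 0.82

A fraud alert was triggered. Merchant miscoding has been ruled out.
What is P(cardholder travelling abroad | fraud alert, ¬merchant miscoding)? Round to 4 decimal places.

Weight on cardholder travelling abroad=true, given the evidence: 0.121695 + 0.111930 = 0.233625
Denominator P(fraud alert | ¬merchant miscoding): 0.06·0.65·0.61 + 0.6·0.65·0.39 + 0.57·0.35·0.61 + 0.82·0.35·0.39 = 0.409515
Posterior = 0.233625 / 0.409515 ≈ 0.5705

P(cardholder travelling abroad | fraud alert, ¬merchant miscoding) ≈ 0.5705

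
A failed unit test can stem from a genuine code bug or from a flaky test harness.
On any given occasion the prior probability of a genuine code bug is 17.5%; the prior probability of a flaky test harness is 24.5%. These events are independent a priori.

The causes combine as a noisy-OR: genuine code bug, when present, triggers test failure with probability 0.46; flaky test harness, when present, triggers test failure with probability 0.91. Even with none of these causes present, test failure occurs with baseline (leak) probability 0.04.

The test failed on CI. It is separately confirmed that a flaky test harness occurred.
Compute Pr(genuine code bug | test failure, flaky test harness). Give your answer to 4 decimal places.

Pr(genuine code bug | test failure, flaky test harness) ≈ 0.1812

Under noisy-OR, P(test failure | causes) = 1 − (1−0.04)·∏(1−qᵢ) over the active causes.
Sum P(test failure|·) weighted by the priors over both values of genuine code bug:
  P(test failure | flaky test harness) = 0.9136·0.825 + 0.953344·0.175
        = 0.753720 + 0.166835 = 0.920555
Configurations with genuine code bug contribute 0.166835, so
  P(genuine code bug | test failure, flaky test harness) = 0.166835 / 0.920555 ≈ 0.1812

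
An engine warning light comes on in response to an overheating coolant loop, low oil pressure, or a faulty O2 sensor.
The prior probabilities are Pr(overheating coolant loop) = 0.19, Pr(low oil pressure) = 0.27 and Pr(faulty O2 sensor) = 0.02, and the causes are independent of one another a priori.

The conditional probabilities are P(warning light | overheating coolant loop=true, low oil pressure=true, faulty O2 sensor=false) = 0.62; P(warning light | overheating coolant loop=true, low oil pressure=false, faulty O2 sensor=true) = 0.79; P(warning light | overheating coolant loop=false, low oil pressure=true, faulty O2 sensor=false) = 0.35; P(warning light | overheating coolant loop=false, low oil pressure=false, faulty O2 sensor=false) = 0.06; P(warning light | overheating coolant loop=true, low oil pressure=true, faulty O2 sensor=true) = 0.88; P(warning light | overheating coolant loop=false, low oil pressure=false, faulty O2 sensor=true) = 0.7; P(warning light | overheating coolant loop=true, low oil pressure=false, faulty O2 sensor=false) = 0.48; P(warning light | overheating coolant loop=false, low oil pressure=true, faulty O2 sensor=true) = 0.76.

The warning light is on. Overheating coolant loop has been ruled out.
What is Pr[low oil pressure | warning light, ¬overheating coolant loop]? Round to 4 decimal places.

Numerator (weight on configurations with low oil pressure): 0.092610 + 0.004104 = 0.096714
The normalizing constant is 0.06*0.73*0.98 + 0.7*0.73*0.02 + 0.35*0.27*0.98 + 0.76*0.27*0.02 = 0.149858
Posterior = 0.096714 / 0.149858 ≈ 0.6454

Pr[low oil pressure | warning light, ¬overheating coolant loop] ≈ 0.6454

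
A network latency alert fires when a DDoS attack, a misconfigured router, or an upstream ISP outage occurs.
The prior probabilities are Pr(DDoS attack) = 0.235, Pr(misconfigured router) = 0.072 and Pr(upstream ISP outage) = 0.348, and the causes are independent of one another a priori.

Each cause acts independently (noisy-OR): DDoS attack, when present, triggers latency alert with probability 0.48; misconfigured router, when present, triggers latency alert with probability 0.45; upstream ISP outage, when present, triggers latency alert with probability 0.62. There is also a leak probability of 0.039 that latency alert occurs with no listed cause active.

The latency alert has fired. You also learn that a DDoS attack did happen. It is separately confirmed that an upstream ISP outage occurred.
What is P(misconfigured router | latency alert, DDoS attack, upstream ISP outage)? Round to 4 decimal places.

P(misconfigured router | latency alert, DDoS attack, upstream ISP outage) ≈ 0.0790

Under noisy-OR, P(latency alert | causes) = 1 − (1−0.039)·∏(1−qᵢ) over the active causes.
P(latency alert | DDoS attack, upstream ISP outage) = 0.810106·0.928 + 0.895559·0.072 = 0.751778 + 0.064480 = 0.816258
Of this, 0.064480 comes from 0.895559·0.072 (the misconfigured router=true cases).
So P(misconfigured router | latency alert, DDoS attack, upstream ISP outage) = 0.064480/0.816258 ≈ 0.0790.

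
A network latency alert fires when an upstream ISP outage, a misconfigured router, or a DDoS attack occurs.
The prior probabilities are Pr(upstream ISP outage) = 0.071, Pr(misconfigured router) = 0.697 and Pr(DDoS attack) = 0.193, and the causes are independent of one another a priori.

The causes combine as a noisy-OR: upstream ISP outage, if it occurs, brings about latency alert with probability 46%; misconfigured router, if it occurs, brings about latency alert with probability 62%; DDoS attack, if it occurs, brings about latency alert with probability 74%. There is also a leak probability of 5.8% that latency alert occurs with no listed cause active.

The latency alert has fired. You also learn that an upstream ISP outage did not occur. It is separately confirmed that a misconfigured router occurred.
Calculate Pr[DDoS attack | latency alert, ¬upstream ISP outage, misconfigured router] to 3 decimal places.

Under noisy-OR, P(latency alert | causes) = 1 − (1−0.058)·∏(1−qᵢ) over the active causes.
For the numerator, keep only DDoS attack=true terms: 0.90693·0.193 = 0.175037
Normalizer over all consistent configurations: 0.64204·0.807 + 0.90693·0.193 = 0.693163
P(DDoS attack | latency alert, ¬upstream ISP outage, misconfigured router) = 0.175037/0.693163 ≈ 0.253

Pr[DDoS attack | latency alert, ¬upstream ISP outage, misconfigured router] ≈ 0.253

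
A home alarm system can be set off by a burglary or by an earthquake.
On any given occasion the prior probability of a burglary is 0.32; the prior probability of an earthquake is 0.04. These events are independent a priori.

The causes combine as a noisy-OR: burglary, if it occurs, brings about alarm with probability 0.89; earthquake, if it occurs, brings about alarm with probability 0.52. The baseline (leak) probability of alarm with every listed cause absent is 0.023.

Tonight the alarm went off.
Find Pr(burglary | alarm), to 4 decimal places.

Under noisy-OR, P(alarm | causes) = 1 − (1−0.023)·∏(1−qᵢ) over the active causes.
Numerator (weight on configurations with burglary): 0.274185 + 0.012140 = 0.286325
The normalizing constant is 0.023×0.68×0.96 + 0.53104×0.68×0.04 + 0.89253×0.32×0.96 + 0.948414×0.32×0.04 = 0.315783
P(burglary | alarm) = 0.286325/0.315783 ≈ 0.9067

Pr(burglary | alarm) ≈ 0.9067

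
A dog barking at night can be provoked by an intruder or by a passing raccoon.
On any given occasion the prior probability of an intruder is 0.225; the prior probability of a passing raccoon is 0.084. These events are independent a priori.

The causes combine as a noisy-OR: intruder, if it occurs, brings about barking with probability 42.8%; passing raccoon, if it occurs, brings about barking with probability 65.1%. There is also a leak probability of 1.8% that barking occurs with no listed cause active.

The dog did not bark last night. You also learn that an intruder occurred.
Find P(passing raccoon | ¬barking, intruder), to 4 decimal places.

P(passing raccoon | ¬barking, intruder) ≈ 0.0310

Under noisy-OR, P(barking | causes) = 1 − (1−0.018)·∏(1−qᵢ) over the active causes.
For the numerator, keep only passing raccoon=true terms: 0.196035*0.084 = 0.016467
The normalizing constant is 0.561704*0.916 + 0.196035*0.084 = 0.530988
P(passing raccoon | ¬barking, intruder) = 0.016467/0.530988 ≈ 0.0310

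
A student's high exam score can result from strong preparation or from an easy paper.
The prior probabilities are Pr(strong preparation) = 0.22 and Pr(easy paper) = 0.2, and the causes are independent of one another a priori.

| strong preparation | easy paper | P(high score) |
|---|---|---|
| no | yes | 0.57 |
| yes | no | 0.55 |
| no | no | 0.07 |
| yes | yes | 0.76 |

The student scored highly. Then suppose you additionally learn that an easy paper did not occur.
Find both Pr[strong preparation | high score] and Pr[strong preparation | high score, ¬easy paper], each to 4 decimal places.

Pr[strong preparation | high score] ≈ 0.4955; Pr[strong preparation | high score, ¬easy paper] ≈ 0.6891

P(high score) = 0.07*0.78*0.8 + 0.57*0.78*0.2 + 0.55*0.22*0.8 + 0.76*0.22*0.2 = 0.043680 + 0.088920 + 0.096800 + 0.033440 = 0.262840
Restricting to configurations with strong preparation present: 0.096800 + 0.033440 = 0.130240.
P(strong preparation | high score) = 0.130240 / 0.262840 ≈ 0.4955

Now also conditioning on easy paper≠true:
P(high score | ¬easy paper) = 0.07×0.78 + 0.55×0.22 = 0.054600 + 0.121000 = 0.175600
The strong preparation-present share is 0.55×0.22 = 0.121000.
Hence the posterior is 0.121000/0.175600 ≈ 0.6891.
Ruling out easy paper raises the posterior on strong preparation — the flip side of explaining away.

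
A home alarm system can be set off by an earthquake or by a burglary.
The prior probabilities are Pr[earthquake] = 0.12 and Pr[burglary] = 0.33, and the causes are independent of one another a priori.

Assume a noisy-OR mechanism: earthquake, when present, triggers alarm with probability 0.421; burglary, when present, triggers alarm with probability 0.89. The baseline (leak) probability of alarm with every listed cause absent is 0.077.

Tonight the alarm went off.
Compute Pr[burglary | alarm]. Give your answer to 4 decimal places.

Pr[burglary | alarm] ≈ 0.7826

Under noisy-OR, P(alarm | causes) = 1 − (1−0.077)·∏(1−qᵢ) over the active causes.
By total probability over the 4 (earthquake, burglary) configurations:
  P(alarm) = 0.077*0.88*0.67 + 0.89847*0.88*0.33 + 0.465583*0.12*0.67 + 0.941214*0.12*0.33
        = 0.045399 + 0.260916 + 0.037433 + 0.037272 = 0.381020
Configurations with burglary contribute 0.298188, so
  P(burglary | alarm) = 0.298188 / 0.381020 ≈ 0.7826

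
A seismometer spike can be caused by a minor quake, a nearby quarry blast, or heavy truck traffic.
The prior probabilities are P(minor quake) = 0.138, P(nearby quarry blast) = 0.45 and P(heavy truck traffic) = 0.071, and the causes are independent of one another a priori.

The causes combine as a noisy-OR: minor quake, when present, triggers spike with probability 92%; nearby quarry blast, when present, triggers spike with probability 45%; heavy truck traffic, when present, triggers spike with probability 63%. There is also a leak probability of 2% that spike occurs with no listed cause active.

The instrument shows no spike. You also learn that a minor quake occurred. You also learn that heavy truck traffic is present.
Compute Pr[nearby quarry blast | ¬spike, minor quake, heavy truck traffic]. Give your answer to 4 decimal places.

Under noisy-OR, P(spike | causes) = 1 − (1−0.02)·∏(1−qᵢ) over the active causes.
Enumerate both values of nearby quarry blast and weight by the priors:
  P(¬spike | minor quake, heavy truck traffic) = 0.029008×0.55 + 0.015954×0.45
        = 0.015954 + 0.007179 = 0.023133
Configurations with nearby quarry blast contribute 0.007179, so
  P(nearby quarry blast | ¬spike, minor quake, heavy truck traffic) = 0.007179 / 0.023133 ≈ 0.3103

Pr[nearby quarry blast | ¬spike, minor quake, heavy truck traffic] ≈ 0.3103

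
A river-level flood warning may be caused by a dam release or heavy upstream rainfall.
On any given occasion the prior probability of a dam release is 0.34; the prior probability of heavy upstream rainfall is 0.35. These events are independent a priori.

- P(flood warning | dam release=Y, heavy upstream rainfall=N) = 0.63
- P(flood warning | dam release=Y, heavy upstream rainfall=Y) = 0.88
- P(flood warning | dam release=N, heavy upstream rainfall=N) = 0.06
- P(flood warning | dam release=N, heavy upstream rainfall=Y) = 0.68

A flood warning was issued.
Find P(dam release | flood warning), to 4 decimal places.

P(dam release | flood warning) ≈ 0.5716

Enumerate the 4 (dam release, heavy upstream rainfall) configurations and weight by the priors:
  P(flood warning) = 0.06×0.66×0.65 + 0.68×0.66×0.35 + 0.63×0.34×0.65 + 0.88×0.34×0.35
        = 0.025740 + 0.157080 + 0.139230 + 0.104720 = 0.426770
Configurations with dam release contribute 0.243950, so
  P(dam release | flood warning) = 0.243950 / 0.426770 ≈ 0.5716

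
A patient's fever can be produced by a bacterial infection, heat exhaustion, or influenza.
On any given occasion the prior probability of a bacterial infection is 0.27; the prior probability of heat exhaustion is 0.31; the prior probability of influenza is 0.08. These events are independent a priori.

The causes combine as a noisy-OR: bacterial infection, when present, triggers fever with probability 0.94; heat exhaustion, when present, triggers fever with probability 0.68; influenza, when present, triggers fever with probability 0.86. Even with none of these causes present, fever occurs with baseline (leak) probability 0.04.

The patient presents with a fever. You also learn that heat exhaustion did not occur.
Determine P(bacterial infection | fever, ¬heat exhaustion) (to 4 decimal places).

P(bacterial infection | fever, ¬heat exhaustion) ≈ 0.7675

Under noisy-OR, P(fever | causes) = 1 − (1−0.04)·∏(1−qᵢ) over the active causes.
P(fever | ¬heat exhaustion) = 0.04·0.73·0.92 + 0.8656·0.73·0.08 + 0.9424·0.27·0.92 + 0.991936·0.27·0.08 = 0.026864 + 0.050551 + 0.234092 + 0.021426 = 0.332933
Restricting to configurations with bacterial infection present: 0.234092 + 0.021426 = 0.255518.
Hence the posterior is 0.255518/0.332933 ≈ 0.7675.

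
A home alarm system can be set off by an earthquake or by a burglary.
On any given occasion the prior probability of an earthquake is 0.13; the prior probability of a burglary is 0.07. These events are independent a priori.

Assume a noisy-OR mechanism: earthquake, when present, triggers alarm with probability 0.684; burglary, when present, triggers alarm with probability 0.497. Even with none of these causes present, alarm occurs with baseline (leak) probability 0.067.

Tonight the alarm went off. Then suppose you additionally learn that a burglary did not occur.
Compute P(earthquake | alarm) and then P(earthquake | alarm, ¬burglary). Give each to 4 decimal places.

P(earthquake | alarm) ≈ 0.5180; P(earthquake | alarm, ¬burglary) ≈ 0.6113

Under noisy-OR, P(alarm | causes) = 1 − (1−0.067)·∏(1−qᵢ) over the active causes.
P(alarm) = 0.067*0.87*0.93 + 0.530701*0.87*0.07 + 0.705172*0.13*0.93 + 0.851702*0.13*0.07 = 0.054210 + 0.032320 + 0.085255 + 0.007750 = 0.179535
Restricting to configurations with earthquake present: 0.085255 + 0.007750 = 0.093005.
P(earthquake | alarm) = 0.093005 / 0.179535 ≈ 0.5180

Now also conditioning on burglary≠true:
Weight on earthquake=true, given the evidence: 0.705172×0.13 = 0.091672
Denominator P(alarm | ¬burglary): 0.067×0.87 + 0.705172×0.13 = 0.149962
Posterior = 0.091672 / 0.149962 ≈ 0.6113
With burglary excluded, earthquake must carry more of the explanatory weight for the alarm.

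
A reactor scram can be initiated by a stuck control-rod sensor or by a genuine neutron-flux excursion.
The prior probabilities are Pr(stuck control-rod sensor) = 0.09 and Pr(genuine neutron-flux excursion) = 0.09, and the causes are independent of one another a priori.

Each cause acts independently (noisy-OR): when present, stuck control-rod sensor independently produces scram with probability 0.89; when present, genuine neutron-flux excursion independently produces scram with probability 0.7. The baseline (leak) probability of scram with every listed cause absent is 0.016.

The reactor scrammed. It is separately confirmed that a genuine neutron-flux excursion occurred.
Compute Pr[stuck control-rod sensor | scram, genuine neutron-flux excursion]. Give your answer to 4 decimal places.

Pr[stuck control-rod sensor | scram, genuine neutron-flux excursion] ≈ 0.1195

Under noisy-OR, P(scram | causes) = 1 − (1−0.016)·∏(1−qᵢ) over the active causes.
P(scram | genuine neutron-flux excursion) = 0.7048×0.91 + 0.967528×0.09 = 0.641368 + 0.087078 = 0.728446
The stuck control-rod sensor-present share is 0.967528×0.09 = 0.087078.
So P(stuck control-rod sensor | scram, genuine neutron-flux excursion) = 0.087078/0.728446 ≈ 0.1195.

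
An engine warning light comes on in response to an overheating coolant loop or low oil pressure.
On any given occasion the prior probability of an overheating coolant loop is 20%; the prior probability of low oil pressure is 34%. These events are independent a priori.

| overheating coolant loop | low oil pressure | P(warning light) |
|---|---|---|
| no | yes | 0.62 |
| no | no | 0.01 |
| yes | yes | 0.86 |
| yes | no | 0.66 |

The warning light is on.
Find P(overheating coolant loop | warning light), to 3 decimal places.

P(overheating coolant loop | warning light) ≈ 0.456

Sum P(warning light|·) weighted by the priors over the 4 (overheating coolant loop, low oil pressure) configurations:
  P(warning light) = 0.01·0.8·0.66 + 0.62·0.8·0.34 + 0.66·0.2·0.66 + 0.86·0.2·0.34
        = 0.005280 + 0.168640 + 0.087120 + 0.058480 = 0.319520
The terms with overheating coolant loop present sum to 0.145600, so
  P(overheating coolant loop | warning light) = 0.145600 / 0.319520 ≈ 0.456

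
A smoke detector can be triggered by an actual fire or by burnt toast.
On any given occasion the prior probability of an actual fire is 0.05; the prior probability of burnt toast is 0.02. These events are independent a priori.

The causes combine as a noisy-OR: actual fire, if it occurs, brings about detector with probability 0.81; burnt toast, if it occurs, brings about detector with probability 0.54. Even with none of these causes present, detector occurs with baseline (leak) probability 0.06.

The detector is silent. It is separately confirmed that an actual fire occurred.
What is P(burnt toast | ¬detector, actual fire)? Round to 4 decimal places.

P(burnt toast | ¬detector, actual fire) ≈ 0.0093

Under noisy-OR, P(detector | causes) = 1 − (1−0.06)·∏(1−qᵢ) over the active causes.
P(¬detector | actual fire) = 0.1786×0.98 + 0.082156×0.02 = 0.175028 + 0.001643 = 0.176671
Restricting to configurations with burnt toast present: 0.082156×0.02 = 0.001643.
Hence the posterior is 0.001643/0.176671 ≈ 0.0093.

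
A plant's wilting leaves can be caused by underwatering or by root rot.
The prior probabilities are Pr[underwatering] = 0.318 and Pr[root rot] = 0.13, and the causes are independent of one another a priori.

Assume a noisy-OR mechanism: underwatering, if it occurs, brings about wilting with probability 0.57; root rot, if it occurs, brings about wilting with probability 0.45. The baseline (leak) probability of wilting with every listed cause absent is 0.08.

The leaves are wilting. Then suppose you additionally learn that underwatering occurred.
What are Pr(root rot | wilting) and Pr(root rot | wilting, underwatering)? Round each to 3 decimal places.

Pr(root rot | wilting) ≈ 0.262; Pr(root rot | wilting, underwatering) ≈ 0.162

Under noisy-OR, P(wilting | causes) = 1 − (1−0.08)·∏(1−qᵢ) over the active causes.
P(wilting) = 0.08*0.682*0.87 + 0.494*0.682*0.13 + 0.6044*0.318*0.87 + 0.78242*0.318*0.13 = 0.047467 + 0.043798 + 0.167213 + 0.032345 = 0.290823
The root rot-present share is 0.043798 + 0.032345 = 0.076143.
Hence the posterior is 0.076143/0.290823 ≈ 0.262.

Now condition on the additional information:
Enumerate both values of root rot and weight by the priors:
  P(wilting | underwatering) = 0.6044*0.87 + 0.78242*0.13
        = 0.525828 + 0.101715 = 0.627543
Keeping only the root rot-present terms gives 0.101715, so
  P(root rot | wilting, underwatering) = 0.101715 / 0.627543 ≈ 0.162
This is intercausal reasoning (explaining away): once underwatering accounts for the wilting, root rot becomes less likely.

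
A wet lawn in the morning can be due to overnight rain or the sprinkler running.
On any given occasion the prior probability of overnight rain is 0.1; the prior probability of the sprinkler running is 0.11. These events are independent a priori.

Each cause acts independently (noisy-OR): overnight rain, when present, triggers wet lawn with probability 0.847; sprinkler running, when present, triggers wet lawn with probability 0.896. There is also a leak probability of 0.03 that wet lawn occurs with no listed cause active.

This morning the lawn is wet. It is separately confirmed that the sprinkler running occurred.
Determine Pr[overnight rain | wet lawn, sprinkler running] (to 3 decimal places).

Under noisy-OR, P(wet lawn | causes) = 1 − (1−0.03)·∏(1−qᵢ) over the active causes.
Enumerate both values of overnight rain and weight by the priors:
  P(wet lawn | sprinkler running) = 0.89912*0.9 + 0.984565*0.1
        = 0.809208 + 0.098457 = 0.907665
Keeping only the overnight rain-present terms gives 0.098457, so
  P(overnight rain | wet lawn, sprinkler running) = 0.098457 / 0.907665 ≈ 0.108

Pr[overnight rain | wet lawn, sprinkler running] ≈ 0.108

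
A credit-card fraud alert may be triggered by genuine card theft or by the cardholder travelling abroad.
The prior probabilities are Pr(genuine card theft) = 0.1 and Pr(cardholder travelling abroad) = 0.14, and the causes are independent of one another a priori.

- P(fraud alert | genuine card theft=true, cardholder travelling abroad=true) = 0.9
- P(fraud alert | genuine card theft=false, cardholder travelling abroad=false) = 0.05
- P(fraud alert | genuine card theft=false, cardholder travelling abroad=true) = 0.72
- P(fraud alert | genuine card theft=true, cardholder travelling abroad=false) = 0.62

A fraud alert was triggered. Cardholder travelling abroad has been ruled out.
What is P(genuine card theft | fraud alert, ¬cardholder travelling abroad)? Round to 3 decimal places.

P(genuine card theft | fraud alert, ¬cardholder travelling abroad) ≈ 0.579

P(fraud alert | ¬cardholder travelling abroad) = 0.05*0.9 + 0.62*0.1 = 0.045000 + 0.062000 = 0.107000
The genuine card theft-present share is 0.62*0.1 = 0.062000.
So P(genuine card theft | fraud alert, ¬cardholder travelling abroad) = 0.062000/0.107000 ≈ 0.579.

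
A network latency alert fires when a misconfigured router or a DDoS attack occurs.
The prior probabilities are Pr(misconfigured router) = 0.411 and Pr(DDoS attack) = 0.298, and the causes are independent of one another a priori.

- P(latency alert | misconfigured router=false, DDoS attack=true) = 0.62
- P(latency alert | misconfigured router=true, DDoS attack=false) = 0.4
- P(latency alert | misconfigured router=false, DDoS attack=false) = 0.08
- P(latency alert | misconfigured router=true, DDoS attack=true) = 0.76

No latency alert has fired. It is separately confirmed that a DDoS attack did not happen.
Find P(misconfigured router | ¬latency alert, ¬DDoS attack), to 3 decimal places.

P(¬latency alert | ¬DDoS attack) = 0.92*0.589 + 0.6*0.411 = 0.541880 + 0.246600 = 0.788480
Restricting to configurations with misconfigured router present: 0.6*0.411 = 0.246600.
P(misconfigured router | ¬latency alert, ¬DDoS attack) = 0.246600 / 0.788480 ≈ 0.313

P(misconfigured router | ¬latency alert, ¬DDoS attack) ≈ 0.313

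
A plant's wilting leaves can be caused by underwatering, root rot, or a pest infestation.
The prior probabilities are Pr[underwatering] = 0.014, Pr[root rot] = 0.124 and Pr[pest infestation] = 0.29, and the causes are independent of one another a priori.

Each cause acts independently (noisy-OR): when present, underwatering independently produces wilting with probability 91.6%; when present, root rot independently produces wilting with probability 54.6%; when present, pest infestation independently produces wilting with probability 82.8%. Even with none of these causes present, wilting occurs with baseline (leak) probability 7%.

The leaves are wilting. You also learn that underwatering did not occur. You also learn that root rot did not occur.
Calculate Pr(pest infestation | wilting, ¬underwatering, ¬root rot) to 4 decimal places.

Under noisy-OR, P(wilting | causes) = 1 − (1−0.07)·∏(1−qᵢ) over the active causes.
P(wilting | ¬underwatering, ¬root rot) = 0.07*0.71 + 0.84004*0.29 = 0.049700 + 0.243612 = 0.293312
The pest infestation-present share is 0.84004*0.29 = 0.243612.
So P(pest infestation | wilting, ¬underwatering, ¬root rot) = 0.243612/0.293312 ≈ 0.8306.

Pr(pest infestation | wilting, ¬underwatering, ¬root rot) ≈ 0.8306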